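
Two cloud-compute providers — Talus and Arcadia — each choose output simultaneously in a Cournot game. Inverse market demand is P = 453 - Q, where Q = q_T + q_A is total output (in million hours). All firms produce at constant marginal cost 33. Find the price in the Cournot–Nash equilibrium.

173

A representative firm's profit is π_i = q_i(453 - Q) - 33q_i.
First-order condition (treating rivals' output as given): 420 - 2q_i - q_j = 0.
With identical firms every q_j equals q_i, so q_j = q_i and 420 = 3q_i, giving q_i = 140.
Total output Q = 280, so price P = 453 - 280 = 173.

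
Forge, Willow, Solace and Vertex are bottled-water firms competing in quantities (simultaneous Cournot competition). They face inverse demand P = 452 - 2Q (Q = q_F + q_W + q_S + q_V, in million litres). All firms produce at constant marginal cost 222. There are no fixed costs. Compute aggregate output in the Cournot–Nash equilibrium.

Each firm earns π_i = (452 - 2Q)q_i - 222q_i.
First-order condition (treating rivals' output as given): 230 - 4q_i - 2·Σ_{j≠i} q_j = 0.
With identical firms every q_j equals q_i, so Σ_{j≠i} q_j = 3q_i and 230 = 10q_i, giving q_i = 23.
Total output Q = 23 + 23 + 23 + 23 = 92.

92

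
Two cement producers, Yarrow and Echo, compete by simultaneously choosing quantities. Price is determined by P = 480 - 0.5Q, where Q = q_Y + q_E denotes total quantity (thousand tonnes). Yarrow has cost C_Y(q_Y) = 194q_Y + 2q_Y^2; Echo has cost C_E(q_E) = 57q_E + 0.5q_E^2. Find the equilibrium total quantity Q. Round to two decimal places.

Yarrow's profit: π_Y = (480 - 0.5Q)q_Y - (194q_Y + 2q_Y²). Setting ∂π_Y/∂q_Y = 0: 286 - 5q_Y - (1/2)(q_E) = 0.
Echo's first-order condition: 423 - 2q_E - (1/2)(q_Y) = 0.
So q_Y = (286 - (1/2)q_E)/5 and q_E = (423 - (1/2)q_Y)/2.
Solving the pair: q_Y = 1442/39, q_E = 202.2564.
Total output Q = 1442/39 + 202.2564 = 239.2308.

239.23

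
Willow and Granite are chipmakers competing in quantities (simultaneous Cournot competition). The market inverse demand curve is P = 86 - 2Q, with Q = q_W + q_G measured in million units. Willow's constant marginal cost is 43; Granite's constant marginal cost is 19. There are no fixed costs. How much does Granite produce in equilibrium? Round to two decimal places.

15.17

Willow's profit: π_W = (86 - 2Q)q_W - (43q_W). Setting ∂π_W/∂q_W = 0: 43 - 4q_W - 2(q_G) = 0.
Granite's profit: π_G = (86 - 2Q)q_G - (19q_G). Setting ∂π_G/∂q_G = 0: 67 - 4q_G - 2(q_W) = 0.
Best responses: q_W = (43 - 2q_G)/4, q_G = (67 - 2q_W)/4.
Substituting one into the other gives q_W = 19/6 and q_G = 91/6.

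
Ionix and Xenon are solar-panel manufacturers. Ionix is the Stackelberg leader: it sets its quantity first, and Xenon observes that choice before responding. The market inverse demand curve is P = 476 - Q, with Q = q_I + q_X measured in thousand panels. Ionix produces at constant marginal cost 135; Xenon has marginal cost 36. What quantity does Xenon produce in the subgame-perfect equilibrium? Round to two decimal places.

The follower Xenon best-responds to any q_I: π_X = (476 - Q)q_X - 36q_X.
∂π_X/∂q_X = 440 - q_I - 2q_X = 0 gives the reaction function q_X = (440 - q_I)/2.
The leader anticipates this reaction. Substituting into P = 476 - Q gives P = 256 - (1/2)q_I, so π_I = (256 - (1/2)q_I)q_I - 135q_I.
Maximising: ∂π_I/∂q_I = 121 - q_I = 0, giving q_I = 121.
Then q_X = (440 - 121)/2 = 319/2.

159.50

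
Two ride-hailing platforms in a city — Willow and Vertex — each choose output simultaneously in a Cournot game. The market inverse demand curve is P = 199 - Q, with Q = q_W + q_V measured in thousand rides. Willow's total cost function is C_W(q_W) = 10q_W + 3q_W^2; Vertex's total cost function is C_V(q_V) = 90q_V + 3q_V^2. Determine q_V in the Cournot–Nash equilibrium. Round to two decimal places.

10.84

Willow's profit: π_W = (199 - Q)q_W - (10q_W + 3q_W²). Setting ∂π_W/∂q_W = 0: 189 - 8q_W - (q_V) = 0.
Vertex's first-order condition: 109 - 8q_V - (q_W) = 0.
Rearranging gives the reaction functions q_W = (189 - q_V)/8 and q_V = (109 - q_W)/8.
Substituting one into the other gives q_W = 1403/63 and q_V = 683/63.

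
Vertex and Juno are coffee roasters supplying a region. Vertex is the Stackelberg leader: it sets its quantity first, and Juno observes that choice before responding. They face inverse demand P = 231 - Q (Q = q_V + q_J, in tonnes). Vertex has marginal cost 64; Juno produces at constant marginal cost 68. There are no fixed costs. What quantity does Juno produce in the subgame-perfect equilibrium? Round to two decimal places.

The follower Juno best-responds to any q_V: π_J = (231 - Q)q_J - 68q_J.
Setting the follower's marginal profit to zero, 163 - q_V - 2q_J = 0, i.e. q_J = (163 - q_V)/2.
Vertex substitutes q_J(q_V) into its own profit: π_V = q_V(231 - q_V - (163 - q_V)/2) - 64q_V = (299/2 - (1/2)q_V)q_V - 64q_V.
Leader FOC: 171/2 - q_V = 0, so q_V = 171/2.
Then q_J = (163 - 171/2)/2 = 155/4.

38.75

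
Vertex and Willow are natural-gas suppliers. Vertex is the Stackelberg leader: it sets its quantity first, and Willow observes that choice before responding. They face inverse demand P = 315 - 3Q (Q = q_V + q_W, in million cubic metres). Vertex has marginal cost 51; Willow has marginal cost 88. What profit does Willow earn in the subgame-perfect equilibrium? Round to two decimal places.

Solve by backward induction. Given q_V, the follower Willow maximises π_W = (315 - 3q_V - 3q_W)q_W - 88q_W.
Follower FOC: 227 - 3q_V - 6q_W = 0, so q_W(q_V) = (227 - 3q_V)/6.
The leader anticipates this reaction. Substituting into P = 315 - 3Q gives P = 403/2 - (3/2)q_V, so π_V = (403/2 - (3/2)q_V)q_V - 51q_V.
The leader's first-order condition 301/2 - 3q_V = 0 yields q_V = 301/6.
Then q_W = (227 - 3·(301/6))/6 = 51/4.
Price P = 315 - 3·(755/12) = 505/4.
Willow's profit: (505/4 - 88)·(51/4) = 487.6875.

487.69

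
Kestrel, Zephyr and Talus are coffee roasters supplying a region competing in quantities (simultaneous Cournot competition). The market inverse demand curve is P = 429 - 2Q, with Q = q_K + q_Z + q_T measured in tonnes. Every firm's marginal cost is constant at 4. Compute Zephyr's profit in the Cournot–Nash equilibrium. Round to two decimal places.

A representative firm's profit is π_i = q_i(429 - 2Q) - 4q_i.
First-order condition (treating rivals' output as given): 425 - 4q_i - 2·Σ_{j≠i} q_j = 0.
By symmetry each firm produces the same amount; substituting Σ_{j≠i} q_j = 2q_i yields q_i = 425/8.
Price P = 429 - 2·(1275/8) = 441/4.
Zephyr's profit: (441/4 - 4)·(425/8) = 5644.5313.

5644.53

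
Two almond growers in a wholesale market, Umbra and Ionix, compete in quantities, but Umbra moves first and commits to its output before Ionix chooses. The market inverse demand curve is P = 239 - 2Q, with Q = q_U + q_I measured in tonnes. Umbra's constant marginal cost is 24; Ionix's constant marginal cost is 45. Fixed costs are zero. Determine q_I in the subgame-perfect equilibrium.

19

The follower Ionix best-responds to any q_U: π_I = (239 - 2Q)q_I - 45q_I.
Setting the follower's marginal profit to zero, 194 - 2q_U - 4q_I = 0, i.e. q_I = (194 - 2q_U)/4.
The leader anticipates this reaction. Substituting into P = 239 - 2Q gives P = 142 - q_U, so π_U = (142 - q_U)q_U - 24q_U.
Leader FOC: 118 - 2q_U = 0, so q_U = 59.
Then q_I = (194 - 2·59)/4 = 19.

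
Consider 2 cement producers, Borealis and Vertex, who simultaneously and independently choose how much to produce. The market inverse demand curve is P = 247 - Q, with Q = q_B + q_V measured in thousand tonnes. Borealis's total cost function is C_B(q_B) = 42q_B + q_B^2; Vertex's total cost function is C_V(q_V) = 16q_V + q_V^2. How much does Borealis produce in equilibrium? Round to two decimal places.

Borealis's profit: π_B = (247 - Q)q_B - (42q_B + q_B²). Setting ∂π_B/∂q_B = 0: 205 - 4q_B - (q_V) = 0.
Vertex's profit: π_V = (247 - Q)q_V - (16q_V + q_V²). Setting ∂π_V/∂q_V = 0: 231 - 4q_V - (q_B) = 0.
Best responses: q_B = (205 - q_V)/4, q_V = (231 - q_B)/4.
Solving the pair: q_B = 589/15, q_V = 719/15.

39.27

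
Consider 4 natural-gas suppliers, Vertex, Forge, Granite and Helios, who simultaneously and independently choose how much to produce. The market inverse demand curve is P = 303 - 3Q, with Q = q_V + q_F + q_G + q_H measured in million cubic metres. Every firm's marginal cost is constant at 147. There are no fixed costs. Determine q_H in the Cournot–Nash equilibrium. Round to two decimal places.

A representative firm's profit is π_i = q_i(303 - 3Q) - 147q_i.
First-order condition (treating rivals' output as given): 156 - 6q_i - 3·Σ_{j≠i} q_j = 0.
By symmetry each firm produces the same amount; substituting Σ_{j≠i} q_j = 3q_i yields q_i = 156/15 = 52/5.

10.40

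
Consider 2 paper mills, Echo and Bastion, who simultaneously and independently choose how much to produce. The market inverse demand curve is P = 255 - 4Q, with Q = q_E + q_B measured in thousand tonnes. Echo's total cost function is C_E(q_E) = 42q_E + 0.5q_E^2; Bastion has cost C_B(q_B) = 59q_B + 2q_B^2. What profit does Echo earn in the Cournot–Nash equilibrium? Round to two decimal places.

Echo's profit: π_E = (255 - 4Q)q_E - (42q_E + (1/2)q_E²). Setting ∂π_E/∂q_E = 0: 213 - 9q_E - 4(q_B) = 0.
Bastion's profit: π_B = (255 - 4Q)q_B - (59q_B + 2q_B²). Setting ∂π_B/∂q_B = 0: 196 - 12q_B - 4(q_E) = 0.
Rearranging gives the reaction functions q_E = (213 - 4q_B)/9 and q_B = (196 - 4q_E)/12.
Solving the pair: q_E = 443/23, q_B = 228/23.
Price P = 255 - 4·(671/23) = 138.3043.
Echo's profit: 138.3043·(443/23) - 42·(443/23) - (1/2)(443/23)² = 1669.4149.

1669.41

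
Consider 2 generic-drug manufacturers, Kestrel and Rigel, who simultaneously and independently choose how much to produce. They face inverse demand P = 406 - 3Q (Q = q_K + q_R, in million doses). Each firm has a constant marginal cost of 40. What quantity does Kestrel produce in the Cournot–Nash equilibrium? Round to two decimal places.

A representative firm's profit is π_i = q_i(406 - 3Q) - 40q_i.
First-order condition (treating rivals' output as given): 366 - 6q_i - 3q_j = 0.
By symmetry each firm produces the same amount; substituting q_j = q_i yields q_i = 366/9 = 122/3.

40.67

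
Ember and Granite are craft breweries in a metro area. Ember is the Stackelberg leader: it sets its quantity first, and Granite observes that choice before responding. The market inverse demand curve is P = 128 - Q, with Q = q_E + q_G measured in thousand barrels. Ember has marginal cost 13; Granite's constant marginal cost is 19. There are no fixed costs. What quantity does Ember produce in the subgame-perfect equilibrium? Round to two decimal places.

60.50

Solve by backward induction. Given q_E, the follower Granite maximises π_G = (128 - q_E - q_G)q_G - 19q_G.
Setting the follower's marginal profit to zero, 109 - q_E - 2q_G = 0, i.e. q_G = (109 - q_E)/2.
The leader anticipates this reaction. Substituting into P = 128 - Q gives P = 147/2 - (1/2)q_E, so π_E = (147/2 - (1/2)q_E)q_E - 13q_E.
Maximising: ∂π_E/∂q_E = 121/2 - q_E = 0, giving q_E = 121/2.
Then q_G = (109 - 121/2)/2 = 97/4.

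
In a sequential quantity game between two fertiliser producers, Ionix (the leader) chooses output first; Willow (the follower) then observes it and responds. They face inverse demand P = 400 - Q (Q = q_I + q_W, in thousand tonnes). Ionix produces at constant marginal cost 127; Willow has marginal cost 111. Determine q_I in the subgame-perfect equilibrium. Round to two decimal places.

The follower Willow best-responds to any q_I: π_W = (400 - Q)q_W - 111q_W.
Follower FOC: 289 - q_I - 2q_W = 0, so q_W(q_I) = (289 - q_I)/2.
The leader anticipates this reaction. Substituting into P = 400 - Q gives P = 511/2 - (1/2)q_I, so π_I = (511/2 - (1/2)q_I)q_I - 127q_I.
Maximising: ∂π_I/∂q_I = 257/2 - q_I = 0, giving q_I = 257/2.
Then q_W = (289 - 257/2)/2 = 321/4.

128.50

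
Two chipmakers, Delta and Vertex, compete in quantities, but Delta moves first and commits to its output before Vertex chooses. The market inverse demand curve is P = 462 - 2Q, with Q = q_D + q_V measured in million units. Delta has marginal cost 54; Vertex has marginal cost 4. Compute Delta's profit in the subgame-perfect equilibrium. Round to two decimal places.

Solve by backward induction. Given q_D, the follower Vertex maximises π_V = (462 - 2q_D - 2q_V)q_V - 4q_V.
∂π_V/∂q_V = 458 - 2q_D - 4q_V = 0 gives the reaction function q_V = (458 - 2q_D)/4.
The leader anticipates this reaction. Substituting into P = 462 - 2Q gives P = 233 - q_D, so π_D = (233 - q_D)q_D - 54q_D.
Maximising: ∂π_D/∂q_D = 179 - 2q_D = 0, giving q_D = 179/2.
Then q_V = (458 - 2·(179/2))/4 = 279/4.
Price P = 462 - 2·(637/4) = 287/2.
Delta's profit: (287/2 - 54)·(179/2) = 8010.2500.

8010.25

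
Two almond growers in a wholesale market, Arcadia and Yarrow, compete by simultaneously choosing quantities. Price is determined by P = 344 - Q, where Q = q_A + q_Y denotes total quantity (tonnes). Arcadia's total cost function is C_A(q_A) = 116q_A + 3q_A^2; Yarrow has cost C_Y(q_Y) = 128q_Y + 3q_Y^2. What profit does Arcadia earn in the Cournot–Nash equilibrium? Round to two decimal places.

Arcadia's profit: π_A = (344 - Q)q_A - (116q_A + 3q_A²). Setting ∂π_A/∂q_A = 0: 228 - 8q_A - (q_Y) = 0.
Yarrow's profit: π_Y = (344 - Q)q_Y - (128q_Y + 3q_Y²). Setting ∂π_Y/∂q_Y = 0: 216 - 8q_Y - (q_A) = 0.
Rearranging gives the reaction functions q_A = (228 - q_Y)/8 and q_Y = (216 - q_A)/8.
Solving the pair: q_A = 536/21, q_Y = 500/21.
Price P = 344 - 148/3 = 884/3.
Arcadia's profit: (884/3)·(536/21) - 116·(536/21) - 3(536/21)² = 2605.8594.

2605.86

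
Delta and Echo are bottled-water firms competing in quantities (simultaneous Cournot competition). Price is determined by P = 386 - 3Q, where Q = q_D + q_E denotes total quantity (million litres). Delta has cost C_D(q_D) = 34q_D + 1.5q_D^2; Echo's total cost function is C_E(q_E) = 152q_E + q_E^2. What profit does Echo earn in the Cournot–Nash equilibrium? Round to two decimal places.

Delta's profit: π_D = (386 - 3Q)q_D - (34q_D + (3/2)q_D²). Setting ∂π_D/∂q_D = 0: 352 - 9q_D - 3(q_E) = 0.
Echo's first-order condition: 234 - 8q_E - 3(q_D) = 0.
Best responses: q_D = (352 - 3q_E)/9, q_E = (234 - 3q_D)/8.
Solving the pair: q_D = 302/9, q_E = 50/3.
Price P = 386 - 3·(452/9) = 706/3.
Echo's profit: (706/3)·(50/3) - 152·(50/3) - (50/3)² = 1111.1111.

1111.11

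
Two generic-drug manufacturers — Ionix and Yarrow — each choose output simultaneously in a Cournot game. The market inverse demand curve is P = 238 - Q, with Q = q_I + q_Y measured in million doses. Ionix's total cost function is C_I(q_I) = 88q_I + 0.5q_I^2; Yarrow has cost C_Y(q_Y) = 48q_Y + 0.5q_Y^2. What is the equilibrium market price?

153

Ionix's profit: π_I = (238 - Q)q_I - (88q_I + (1/2)q_I²). Setting ∂π_I/∂q_I = 0: 150 - 3q_I - (q_Y) = 0.
Yarrow's first-order condition: 190 - 3q_Y - (q_I) = 0.
Best responses: q_I = (150 - q_Y)/3, q_Y = (190 - q_I)/3.
Substituting one into the other gives q_I = 65/2 and q_Y = 105/2.
Total output Q = 85, so price P = 238 - 85 = 153.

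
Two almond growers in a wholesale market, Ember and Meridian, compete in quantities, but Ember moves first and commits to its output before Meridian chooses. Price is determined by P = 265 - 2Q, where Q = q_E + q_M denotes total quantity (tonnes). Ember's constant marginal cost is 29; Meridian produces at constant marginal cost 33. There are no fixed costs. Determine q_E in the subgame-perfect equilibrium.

60

The follower Meridian best-responds to any q_E: π_M = (265 - 2Q)q_M - 33q_M.
Follower FOC: 232 - 2q_E - 4q_M = 0, so q_M(q_E) = (232 - 2q_E)/4.
Ember substitutes q_M(q_E) into its own profit: π_E = q_E(265 - 2q_E - (232 - 2q_E)/2) - 29q_E = (149 - q_E)q_E - 29q_E.
The leader's first-order condition 120 - 2q_E = 0 yields q_E = 60.
Then q_M = (232 - 2·60)/4 = 28.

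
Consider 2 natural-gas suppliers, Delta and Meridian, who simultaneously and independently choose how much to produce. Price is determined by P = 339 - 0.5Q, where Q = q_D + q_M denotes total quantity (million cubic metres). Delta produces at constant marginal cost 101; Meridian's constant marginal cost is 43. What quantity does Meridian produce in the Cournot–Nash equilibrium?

Delta's profit: π_D = (339 - 0.5Q)q_D - (101q_D). Setting ∂π_D/∂q_D = 0: 238 - q_D - (1/2)(q_M) = 0.
Meridian's first-order condition: 296 - q_M - (1/2)(q_D) = 0.
Rearranging gives the reaction functions q_D = (238 - (1/2)q_M) and q_M = (296 - (1/2)q_D).
Solving the pair: q_D = 120, q_M = 236.

236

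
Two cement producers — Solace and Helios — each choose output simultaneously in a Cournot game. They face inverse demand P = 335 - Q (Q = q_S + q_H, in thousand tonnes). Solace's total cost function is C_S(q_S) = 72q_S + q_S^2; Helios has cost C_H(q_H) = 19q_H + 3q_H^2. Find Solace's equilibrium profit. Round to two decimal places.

Solace's profit: π_S = (335 - Q)q_S - (72q_S + q_S²). Setting ∂π_S/∂q_S = 0: 263 - 4q_S - (q_H) = 0.
Helios's first-order condition: 316 - 8q_H - (q_S) = 0.
So q_S = (263 - q_H)/4 and q_H = (316 - q_S)/8.
Solving the pair: q_S = 1788/31, q_H = 1001/31.
Price P = 335 - 89.9677 = 245.0323.
Solace's profit: 245.0323·(1788/31) - 72·(1788/31) - (1788/31)² = 6653.3694.

6653.37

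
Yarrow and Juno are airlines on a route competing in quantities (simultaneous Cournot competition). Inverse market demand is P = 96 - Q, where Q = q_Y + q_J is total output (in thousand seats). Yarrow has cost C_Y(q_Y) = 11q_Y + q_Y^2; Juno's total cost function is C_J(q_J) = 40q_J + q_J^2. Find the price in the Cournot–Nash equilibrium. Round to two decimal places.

Yarrow's profit: π_Y = (96 - Q)q_Y - (11q_Y + q_Y²). Setting ∂π_Y/∂q_Y = 0: 85 - 4q_Y - (q_J) = 0.
Juno's profit: π_J = (96 - Q)q_J - (40q_J + q_J²). Setting ∂π_J/∂q_J = 0: 56 - 4q_J - (q_Y) = 0.
Rearranging gives the reaction functions q_Y = (85 - q_J)/4 and q_J = (56 - q_Y)/4.
Substituting one into the other gives q_Y = 284/15 and q_J = 139/15.
Total output Q = 141/5, so price P = 96 - 141/5 = 339/5.

67.80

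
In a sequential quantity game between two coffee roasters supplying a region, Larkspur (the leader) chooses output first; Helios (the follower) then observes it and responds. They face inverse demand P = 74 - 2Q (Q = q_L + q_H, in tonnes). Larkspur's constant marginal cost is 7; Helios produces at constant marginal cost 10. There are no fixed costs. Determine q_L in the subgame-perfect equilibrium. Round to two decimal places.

Solve by backward induction. Given q_L, the follower Helios maximises π_H = (74 - 2q_L - 2q_H)q_H - 10q_H.
Follower FOC: 64 - 2q_L - 4q_H = 0, so q_H(q_L) = (64 - 2q_L)/4.
Larkspur substitutes q_H(q_L) into its own profit: π_L = q_L(74 - 2q_L - (64 - 2q_L)/2) - 7q_L = (42 - q_L)q_L - 7q_L.
The leader's first-order condition 35 - 2q_L = 0 yields q_L = 35/2.
Then q_H = (64 - 2·(35/2))/4 = 29/4.

17.50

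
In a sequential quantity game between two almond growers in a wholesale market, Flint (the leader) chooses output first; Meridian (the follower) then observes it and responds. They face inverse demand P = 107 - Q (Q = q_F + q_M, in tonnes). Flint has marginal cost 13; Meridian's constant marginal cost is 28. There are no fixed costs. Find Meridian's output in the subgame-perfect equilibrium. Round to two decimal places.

The follower Meridian best-responds to any q_F: π_M = (107 - Q)q_M - 28q_M.
Setting the follower's marginal profit to zero, 79 - q_F - 2q_M = 0, i.e. q_M = (79 - q_F)/2.
The leader anticipates this reaction. Substituting into P = 107 - Q gives P = 135/2 - (1/2)q_F, so π_F = (135/2 - (1/2)q_F)q_F - 13q_F.
Maximising: ∂π_F/∂q_F = 109/2 - q_F = 0, giving q_F = 109/2.
Then q_M = (79 - 109/2)/2 = 49/4.

12.25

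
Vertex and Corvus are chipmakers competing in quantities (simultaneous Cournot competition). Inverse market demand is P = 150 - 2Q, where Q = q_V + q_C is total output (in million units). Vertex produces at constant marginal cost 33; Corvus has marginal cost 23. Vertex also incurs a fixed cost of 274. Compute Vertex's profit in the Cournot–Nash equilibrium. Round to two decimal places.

Vertex's profit: π_V = (150 - 2Q)q_V - (33q_V). Setting ∂π_V/∂q_V = 0: 117 - 4q_V - 2(q_C) = 0.
Corvus's profit: π_C = (150 - 2Q)q_C - (23q_C). Setting ∂π_C/∂q_C = 0: 127 - 4q_C - 2(q_V) = 0.
Best responses: q_V = (117 - 2q_C)/4, q_C = (127 - 2q_V)/4.
Solving the pair: q_V = 107/6, q_C = 137/6.
Price P = 150 - 2·(122/3) = 206/3.
Vertex's profit: (206/3 - 33)·(107/6) - 274 = 362.0556.

362.06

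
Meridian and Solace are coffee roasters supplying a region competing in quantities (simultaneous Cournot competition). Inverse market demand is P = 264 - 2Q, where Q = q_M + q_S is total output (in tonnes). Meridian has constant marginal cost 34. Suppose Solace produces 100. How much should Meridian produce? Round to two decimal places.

7.50

With the rival's output fixed at 100, Meridian's profit is π_M = (264 - 2·100 - 2q_M)q_M - (34q_M) = (64 - 2q_M)q_M - (34q_M).
∂π_M/∂q_M = 30 - 4q_M = 0, so q_M = 15/2.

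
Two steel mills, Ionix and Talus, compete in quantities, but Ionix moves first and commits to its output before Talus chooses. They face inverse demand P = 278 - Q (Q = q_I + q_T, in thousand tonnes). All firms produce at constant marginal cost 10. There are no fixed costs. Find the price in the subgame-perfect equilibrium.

Solve by backward induction. Given q_I, the follower Talus maximises π_T = (278 - q_I - q_T)q_T - 10q_T.
Follower FOC: 268 - q_I - 2q_T = 0, so q_T(q_I) = (268 - q_I)/2.
The leader anticipates this reaction. Substituting into P = 278 - Q gives P = 144 - (1/2)q_I, so π_I = (144 - (1/2)q_I)q_I - 10q_I.
Leader FOC: 134 - q_I = 0, so q_I = 134.
Then q_T = (268 - 134)/2 = 67.
Total output Q = 201, so price P = 278 - 201 = 77.

77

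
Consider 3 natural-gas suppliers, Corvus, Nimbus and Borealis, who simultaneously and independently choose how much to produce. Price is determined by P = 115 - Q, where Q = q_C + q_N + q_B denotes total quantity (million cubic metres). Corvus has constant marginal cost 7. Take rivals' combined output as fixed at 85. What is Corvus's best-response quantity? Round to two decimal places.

11.50

With rivals' combined output fixed at 85, Corvus's profit is π_C = (115 - 85 - q_C)q_C - (7q_C) = (30 - q_C)q_C - (7q_C).
∂π_C/∂q_C = 23 - 2q_C = 0, so q_C = 23/2.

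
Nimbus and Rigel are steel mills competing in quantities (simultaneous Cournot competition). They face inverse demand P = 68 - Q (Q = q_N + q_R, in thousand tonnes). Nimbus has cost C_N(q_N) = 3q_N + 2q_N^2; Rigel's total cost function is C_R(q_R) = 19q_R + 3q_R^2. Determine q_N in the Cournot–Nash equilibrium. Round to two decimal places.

Nimbus's profit: π_N = (68 - Q)q_N - (3q_N + 2q_N²). Setting ∂π_N/∂q_N = 0: 65 - 6q_N - (q_R) = 0.
Rigel's first-order condition: 49 - 8q_R - (q_N) = 0.
So q_N = (65 - q_R)/6 and q_R = (49 - q_N)/8.
Solving the pair: q_N = 471/47, q_R = 229/47.

10.02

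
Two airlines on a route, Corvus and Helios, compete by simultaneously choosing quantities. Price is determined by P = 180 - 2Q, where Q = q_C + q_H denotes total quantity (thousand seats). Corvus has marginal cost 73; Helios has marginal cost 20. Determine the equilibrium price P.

91

Corvus's profit: π_C = (180 - 2Q)q_C - (73q_C). Setting ∂π_C/∂q_C = 0: 107 - 4q_C - 2(q_H) = 0.
Helios's first-order condition: 160 - 4q_H - 2(q_C) = 0.
Rearranging gives the reaction functions q_C = (107 - 2q_H)/4 and q_H = (160 - 2q_C)/4.
Substituting one into the other gives q_C = 9 and q_H = 71/2.
Total output Q = 89/2, so price P = 180 - 2·(89/2) = 91.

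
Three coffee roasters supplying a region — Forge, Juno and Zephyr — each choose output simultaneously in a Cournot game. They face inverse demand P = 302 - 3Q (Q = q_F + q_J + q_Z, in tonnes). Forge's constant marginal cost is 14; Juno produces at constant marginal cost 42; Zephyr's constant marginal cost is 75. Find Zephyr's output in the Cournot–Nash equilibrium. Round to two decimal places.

11.08

Forge's profit: π_F = (302 - 3Q)q_F - (14q_F). Setting ∂π_F/∂q_F = 0: 288 - 6q_F - 3(q_J + q_Z) = 0.
Juno's profit: π_J = (302 - 3Q)q_J - (42q_J). Setting ∂π_J/∂q_J = 0: 260 - 6q_J - 3(q_F + q_Z) = 0.
Zephyr's first-order condition: 227 - 6q_Z - 3(q_F + q_J) = 0.
Adding the 3 conditions: 775 − 6Q − 6Q = 0, i.e. Q = 775/12.
Back-substituting: q_F = (288 − 775/4)/3 = 377/12, q_J = (260 − 775/4)/3 = 265/12, q_Z = (227 − 775/4)/3 = 133/12.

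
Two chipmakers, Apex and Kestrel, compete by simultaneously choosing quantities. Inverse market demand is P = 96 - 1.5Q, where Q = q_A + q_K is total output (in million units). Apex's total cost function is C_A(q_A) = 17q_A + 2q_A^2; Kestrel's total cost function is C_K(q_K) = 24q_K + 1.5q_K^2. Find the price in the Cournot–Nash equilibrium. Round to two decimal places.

Apex's profit: π_A = (96 - 1.5Q)q_A - (17q_A + 2q_A²). Setting ∂π_A/∂q_A = 0: 79 - 7q_A - (3/2)(q_K) = 0.
Kestrel's profit: π_K = (96 - 1.5Q)q_K - (24q_K + (3/2)q_K²). Setting ∂π_K/∂q_K = 0: 72 - 6q_K - (3/2)(q_A) = 0.
So q_A = (79 - (3/2)q_K)/7 and q_K = (72 - (3/2)q_A)/6.
Substituting one into the other gives q_A = 488/53 and q_K = 514/53.
Total output Q = 1002/53, so price P = 96 - (3/2)·(1002/53) = 67.6415.

67.64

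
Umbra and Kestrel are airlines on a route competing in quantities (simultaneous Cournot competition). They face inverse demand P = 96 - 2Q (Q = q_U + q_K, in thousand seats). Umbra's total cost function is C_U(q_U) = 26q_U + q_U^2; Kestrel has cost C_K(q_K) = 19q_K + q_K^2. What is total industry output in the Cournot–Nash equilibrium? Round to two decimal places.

18.38

Umbra's profit: π_U = (96 - 2Q)q_U - (26q_U + q_U²). Setting ∂π_U/∂q_U = 0: 70 - 6q_U - 2(q_K) = 0.
Kestrel's profit: π_K = (96 - 2Q)q_K - (19q_K + q_K²). Setting ∂π_K/∂q_K = 0: 77 - 6q_K - 2(q_U) = 0.
Rearranging gives the reaction functions q_U = (70 - 2q_K)/6 and q_K = (77 - 2q_U)/6.
Substituting one into the other gives q_U = 133/16 and q_K = 161/16.
Total output Q = 133/16 + 161/16 = 147/8.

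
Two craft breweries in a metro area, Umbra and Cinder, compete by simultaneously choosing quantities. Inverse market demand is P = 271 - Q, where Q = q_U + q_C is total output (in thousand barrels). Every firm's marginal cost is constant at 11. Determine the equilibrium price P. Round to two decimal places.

97.67

A representative firm's profit is π_i = q_i(271 - Q) - 11q_i.
First-order condition (treating rivals' output as given): 260 - 2q_i - q_j = 0.
With identical firms every q_j equals q_i, so q_j = q_i and 260 = 3q_i, giving q_i = 260/3.
Total output Q = 520/3, so price P = 271 - 520/3 = 293/3.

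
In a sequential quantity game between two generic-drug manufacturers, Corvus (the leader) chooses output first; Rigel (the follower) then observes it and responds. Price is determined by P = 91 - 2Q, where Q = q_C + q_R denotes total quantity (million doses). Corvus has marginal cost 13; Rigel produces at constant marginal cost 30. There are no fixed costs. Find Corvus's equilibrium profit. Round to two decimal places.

Solve by backward induction. Given q_C, the follower Rigel maximises π_R = (91 - 2q_C - 2q_R)q_R - 30q_R.
∂π_R/∂q_R = 61 - 2q_C - 4q_R = 0 gives the reaction function q_R = (61 - 2q_C)/4.
The leader anticipates this reaction. Substituting into P = 91 - 2Q gives P = 121/2 - q_C, so π_C = (121/2 - q_C)q_C - 13q_C.
The leader's first-order condition 95/2 - 2q_C = 0 yields q_C = 95/4.
Then q_R = (61 - 2·(95/4))/4 = 27/8.
Price P = 91 - 2·(217/8) = 147/4.
Corvus's profit: (147/4 - 13)·(95/4) = 564.0625.

564.06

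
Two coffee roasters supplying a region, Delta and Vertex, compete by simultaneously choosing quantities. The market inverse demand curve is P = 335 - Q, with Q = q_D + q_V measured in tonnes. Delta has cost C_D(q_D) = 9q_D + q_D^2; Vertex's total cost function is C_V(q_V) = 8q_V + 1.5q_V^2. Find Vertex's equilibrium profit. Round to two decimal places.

6678.14

Delta's profit: π_D = (335 - Q)q_D - (9q_D + q_D²). Setting ∂π_D/∂q_D = 0: 326 - 4q_D - (q_V) = 0.
Vertex's first-order condition: 327 - 5q_V - (q_D) = 0.
Best responses: q_D = (326 - q_V)/4, q_V = (327 - q_D)/5.
Substituting one into the other gives q_D = 1303/19 and q_V = 982/19.
Price P = 335 - 120.2632 = 214.7368.
Vertex's profit: 214.7368·(982/19) - 8·(982/19) - (3/2)(982/19)² = 6678.1440.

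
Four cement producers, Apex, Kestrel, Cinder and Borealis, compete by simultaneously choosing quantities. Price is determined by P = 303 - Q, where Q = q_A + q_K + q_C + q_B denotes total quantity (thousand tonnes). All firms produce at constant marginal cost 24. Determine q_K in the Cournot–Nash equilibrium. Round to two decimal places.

55.80

A representative firm's profit is π_i = q_i(303 - Q) - 24q_i.
Setting ∂π_i/∂q_i = 0 with rivals' quantities fixed: 279 - 2q_i - Σ_{j≠i} q_j = 0.
By symmetry each firm produces the same amount; substituting Σ_{j≠i} q_j = 3q_i yields q_i = 279/5.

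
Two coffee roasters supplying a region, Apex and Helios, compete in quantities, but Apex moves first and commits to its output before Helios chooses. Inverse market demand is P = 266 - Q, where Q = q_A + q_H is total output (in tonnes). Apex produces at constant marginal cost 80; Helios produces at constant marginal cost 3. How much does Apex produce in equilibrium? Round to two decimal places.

54.50

The follower Helios best-responds to any q_A: π_H = (266 - Q)q_H - 3q_H.
∂π_H/∂q_H = 263 - q_A - 2q_H = 0 gives the reaction function q_H = (263 - q_A)/2.
The leader anticipates this reaction. Substituting into P = 266 - Q gives P = 269/2 - (1/2)q_A, so π_A = (269/2 - (1/2)q_A)q_A - 80q_A.
Maximising: ∂π_A/∂q_A = 109/2 - q_A = 0, giving q_A = 109/2.
Then q_H = (263 - 109/2)/2 = 417/4.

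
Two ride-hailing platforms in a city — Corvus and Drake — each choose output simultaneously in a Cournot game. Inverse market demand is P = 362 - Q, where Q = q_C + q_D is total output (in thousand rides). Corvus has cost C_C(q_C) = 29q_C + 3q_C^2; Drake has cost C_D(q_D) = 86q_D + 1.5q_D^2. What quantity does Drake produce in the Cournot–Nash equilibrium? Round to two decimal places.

48.08

Corvus's profit: π_C = (362 - Q)q_C - (29q_C + 3q_C²). Setting ∂π_C/∂q_C = 0: 333 - 8q_C - (q_D) = 0.
Drake's profit: π_D = (362 - Q)q_D - (86q_D + (3/2)q_D²). Setting ∂π_D/∂q_D = 0: 276 - 5q_D - (q_C) = 0.
Rearranging gives the reaction functions q_C = (333 - q_D)/8 and q_D = (276 - q_C)/5.
Substituting one into the other gives q_C = 463/13 and q_D = 625/13.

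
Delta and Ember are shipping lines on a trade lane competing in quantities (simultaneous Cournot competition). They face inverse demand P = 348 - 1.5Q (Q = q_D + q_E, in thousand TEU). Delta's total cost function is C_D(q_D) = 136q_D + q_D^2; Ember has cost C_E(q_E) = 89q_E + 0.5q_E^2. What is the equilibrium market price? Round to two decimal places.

226.61

Delta's profit: π_D = (348 - 1.5Q)q_D - (136q_D + q_D²). Setting ∂π_D/∂q_D = 0: 212 - 5q_D - (3/2)(q_E) = 0.
Ember's profit: π_E = (348 - 1.5Q)q_E - (89q_E + (1/2)q_E²). Setting ∂π_E/∂q_E = 0: 259 - 4q_E - (3/2)(q_D) = 0.
So q_D = (212 - (3/2)q_E)/5 and q_E = (259 - (3/2)q_D)/4.
Substituting one into the other gives q_D = 1838/71 and q_E = 55.0423.
Total output Q = 80.9296, so price P = 348 - (3/2)·80.9296 = 226.6056.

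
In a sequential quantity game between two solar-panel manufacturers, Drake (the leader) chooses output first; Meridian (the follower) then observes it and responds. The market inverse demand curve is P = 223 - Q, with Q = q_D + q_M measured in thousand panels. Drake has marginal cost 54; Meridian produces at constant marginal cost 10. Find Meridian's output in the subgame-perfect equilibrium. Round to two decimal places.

The follower Meridian best-responds to any q_D: π_M = (223 - Q)q_M - 10q_M.
∂π_M/∂q_M = 213 - q_D - 2q_M = 0 gives the reaction function q_M = (213 - q_D)/2.
The leader anticipates this reaction. Substituting into P = 223 - Q gives P = 233/2 - (1/2)q_D, so π_D = (233/2 - (1/2)q_D)q_D - 54q_D.
Leader FOC: 125/2 - q_D = 0, so q_D = 125/2.
Then q_M = (213 - 125/2)/2 = 301/4.

75.25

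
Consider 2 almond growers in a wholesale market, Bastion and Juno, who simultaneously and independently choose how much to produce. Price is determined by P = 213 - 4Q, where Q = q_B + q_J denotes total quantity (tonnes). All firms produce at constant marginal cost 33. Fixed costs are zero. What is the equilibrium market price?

93

A representative firm's profit is π_i = q_i(213 - 4Q) - 33q_i.
Setting ∂π_i/∂q_i = 0 with rivals' quantities fixed: 180 - 8q_i - 4q_j = 0.
By symmetry each firm produces the same amount; substituting q_j = q_i yields q_i = 180/12 = 15.
Total output Q = 30, so price P = 213 - 4·30 = 93.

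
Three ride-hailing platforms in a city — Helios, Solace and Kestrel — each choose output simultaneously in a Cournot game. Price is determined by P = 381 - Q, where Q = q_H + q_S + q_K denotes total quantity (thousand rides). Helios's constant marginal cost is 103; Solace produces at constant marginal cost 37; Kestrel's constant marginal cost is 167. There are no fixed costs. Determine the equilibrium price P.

172

Helios's profit: π_H = (381 - Q)q_H - (103q_H). Setting ∂π_H/∂q_H = 0: 278 - 2q_H - (q_S + q_K) = 0.
Solace's profit: π_S = (381 - Q)q_S - (37q_S). Setting ∂π_S/∂q_S = 0: 344 - 2q_S - (q_H + q_K) = 0.
Kestrel's first-order condition: 214 - 2q_K - (q_H + q_S) = 0.
Summing all 3 equations gives 836 − 4Q = 0, hence Q = 209.
Back-substituting: q_H = (278 − 209) = 69, q_S = (344 − 209) = 135, q_K = (214 − 209) = 5.
Total output Q = 209, so price P = 381 - 209 = 172.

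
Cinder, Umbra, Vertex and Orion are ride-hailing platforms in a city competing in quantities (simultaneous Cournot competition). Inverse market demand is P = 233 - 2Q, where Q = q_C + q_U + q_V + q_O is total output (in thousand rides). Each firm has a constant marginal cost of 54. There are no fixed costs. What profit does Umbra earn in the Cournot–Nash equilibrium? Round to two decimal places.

640.82

A representative firm's profit is π_i = q_i(233 - 2Q) - 54q_i.
First-order condition (treating rivals' output as given): 179 - 4q_i - 2·Σ_{j≠i} q_j = 0.
With identical firms every q_j equals q_i, so Σ_{j≠i} q_j = 3q_i and 179 = 10q_i, giving q_i = 179/10.
Price P = 233 - 2·(358/5) = 449/5.
Umbra's profit: (449/5 - 54)·(179/10) = 640.8200.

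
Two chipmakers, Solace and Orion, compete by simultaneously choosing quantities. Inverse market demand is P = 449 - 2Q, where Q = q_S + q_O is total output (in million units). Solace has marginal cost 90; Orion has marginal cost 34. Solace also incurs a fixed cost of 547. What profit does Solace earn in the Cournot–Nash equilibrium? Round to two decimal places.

4553.50

Solace's profit: π_S = (449 - 2Q)q_S - (90q_S). Setting ∂π_S/∂q_S = 0: 359 - 4q_S - 2(q_O) = 0.
Orion's profit: π_O = (449 - 2Q)q_O - (34q_O). Setting ∂π_O/∂q_O = 0: 415 - 4q_O - 2(q_S) = 0.
Best responses: q_S = (359 - 2q_O)/4, q_O = (415 - 2q_S)/4.
Solving the pair: q_S = 101/2, q_O = 157/2.
Price P = 449 - 2·129 = 191.
Solace's profit: (191 - 90)·(101/2) - 547 = 4553.5000.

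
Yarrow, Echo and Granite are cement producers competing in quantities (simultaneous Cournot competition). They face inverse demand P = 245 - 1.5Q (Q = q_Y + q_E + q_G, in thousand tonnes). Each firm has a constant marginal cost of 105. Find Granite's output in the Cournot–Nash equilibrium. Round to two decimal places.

23.33

A representative firm's profit is π_i = q_i(245 - 1.5Q) - 105q_i.
First-order condition (treating rivals' output as given): 140 - 3q_i - (3/2)·Σ_{j≠i} q_j = 0.
With identical firms every q_j equals q_i, so Σ_{j≠i} q_j = 2q_i and 140 = 6q_i, giving q_i = 70/3.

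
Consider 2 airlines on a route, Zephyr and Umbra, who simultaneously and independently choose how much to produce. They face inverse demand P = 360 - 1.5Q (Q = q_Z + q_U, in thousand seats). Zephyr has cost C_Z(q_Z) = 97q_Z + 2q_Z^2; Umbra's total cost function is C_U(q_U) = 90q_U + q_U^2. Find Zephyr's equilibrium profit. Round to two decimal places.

Zephyr's profit: π_Z = (360 - 1.5Q)q_Z - (97q_Z + 2q_Z²). Setting ∂π_Z/∂q_Z = 0: 263 - 7q_Z - (3/2)(q_U) = 0.
Umbra's profit: π_U = (360 - 1.5Q)q_U - (90q_U + q_U²). Setting ∂π_U/∂q_U = 0: 270 - 5q_U - (3/2)(q_Z) = 0.
So q_Z = (263 - (3/2)q_U)/7 and q_U = (270 - (3/2)q_Z)/5.
Solving the pair: q_Z = 27.7863, q_U = 45.6641.
Price P = 360 - (3/2)·73.4504 = 249.8244.
Zephyr's profit: 249.8244·27.7863 - 97·27.7863 - 2·27.7863² = 2702.2668.

2702.27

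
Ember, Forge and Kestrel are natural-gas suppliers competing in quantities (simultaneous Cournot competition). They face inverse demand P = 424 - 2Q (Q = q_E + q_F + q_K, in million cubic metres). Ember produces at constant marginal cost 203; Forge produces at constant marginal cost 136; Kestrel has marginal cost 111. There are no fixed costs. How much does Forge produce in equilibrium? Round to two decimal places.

Ember's profit: π_E = (424 - 2Q)q_E - (203q_E). Setting ∂π_E/∂q_E = 0: 221 - 4q_E - 2(q_F + q_K) = 0.
Forge's profit: π_F = (424 - 2Q)q_F - (136q_F). Setting ∂π_F/∂q_F = 0: 288 - 4q_F - 2(q_E + q_K) = 0.
Kestrel's first-order condition: 313 - 4q_K - 2(q_E + q_F) = 0.
Adding the 3 first-order conditions: 822 − 8Q = 0, so Q = 411/4.
Back-substituting: q_E = (221 − 411/2)/2 = 31/4, q_F = (288 − 411/2)/2 = 165/4, q_K = (313 − 411/2)/2 = 215/4.

41.25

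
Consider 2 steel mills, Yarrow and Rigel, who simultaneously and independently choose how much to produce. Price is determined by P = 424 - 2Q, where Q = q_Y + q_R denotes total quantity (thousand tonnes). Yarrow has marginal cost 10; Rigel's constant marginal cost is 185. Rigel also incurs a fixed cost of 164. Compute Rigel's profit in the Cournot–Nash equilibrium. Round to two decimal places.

Yarrow's profit: π_Y = (424 - 2Q)q_Y - (10q_Y). Setting ∂π_Y/∂q_Y = 0: 414 - 4q_Y - 2(q_R) = 0.
Rigel's first-order condition: 239 - 4q_R - 2(q_Y) = 0.
Rearranging gives the reaction functions q_Y = (414 - 2q_R)/4 and q_R = (239 - 2q_Y)/4.
Substituting one into the other gives q_Y = 589/6 and q_R = 32/3.
Price P = 424 - 2·(653/6) = 619/3.
Rigel's profit: (619/3 - 185)·(32/3) - 164 = 572/9.

63.56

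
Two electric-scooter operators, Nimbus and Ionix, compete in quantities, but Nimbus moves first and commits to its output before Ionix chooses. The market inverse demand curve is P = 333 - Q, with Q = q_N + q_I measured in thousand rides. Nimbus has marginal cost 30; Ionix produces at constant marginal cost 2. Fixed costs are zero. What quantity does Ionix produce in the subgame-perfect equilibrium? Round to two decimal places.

The follower Ionix best-responds to any q_N: π_I = (333 - Q)q_I - 2q_I.
∂π_I/∂q_I = 331 - q_N - 2q_I = 0 gives the reaction function q_I = (331 - q_N)/2.
The leader anticipates this reaction. Substituting into P = 333 - Q gives P = 335/2 - (1/2)q_N, so π_N = (335/2 - (1/2)q_N)q_N - 30q_N.
Maximising: ∂π_N/∂q_N = 275/2 - q_N = 0, giving q_N = 275/2.
Then q_I = (331 - 275/2)/2 = 387/4.

96.75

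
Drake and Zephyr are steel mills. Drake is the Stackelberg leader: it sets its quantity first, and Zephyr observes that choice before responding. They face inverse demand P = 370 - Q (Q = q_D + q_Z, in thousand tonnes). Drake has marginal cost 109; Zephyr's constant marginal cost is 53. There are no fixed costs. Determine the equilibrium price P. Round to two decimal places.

160.25

The follower Zephyr best-responds to any q_D: π_Z = (370 - Q)q_Z - 53q_Z.
∂π_Z/∂q_Z = 317 - q_D - 2q_Z = 0 gives the reaction function q_Z = (317 - q_D)/2.
The leader anticipates this reaction. Substituting into P = 370 - Q gives P = 423/2 - (1/2)q_D, so π_D = (423/2 - (1/2)q_D)q_D - 109q_D.
Leader FOC: 205/2 - q_D = 0, so q_D = 205/2.
Then q_Z = (317 - 205/2)/2 = 429/4.
Total output Q = 839/4, so price P = 370 - 839/4 = 641/4.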